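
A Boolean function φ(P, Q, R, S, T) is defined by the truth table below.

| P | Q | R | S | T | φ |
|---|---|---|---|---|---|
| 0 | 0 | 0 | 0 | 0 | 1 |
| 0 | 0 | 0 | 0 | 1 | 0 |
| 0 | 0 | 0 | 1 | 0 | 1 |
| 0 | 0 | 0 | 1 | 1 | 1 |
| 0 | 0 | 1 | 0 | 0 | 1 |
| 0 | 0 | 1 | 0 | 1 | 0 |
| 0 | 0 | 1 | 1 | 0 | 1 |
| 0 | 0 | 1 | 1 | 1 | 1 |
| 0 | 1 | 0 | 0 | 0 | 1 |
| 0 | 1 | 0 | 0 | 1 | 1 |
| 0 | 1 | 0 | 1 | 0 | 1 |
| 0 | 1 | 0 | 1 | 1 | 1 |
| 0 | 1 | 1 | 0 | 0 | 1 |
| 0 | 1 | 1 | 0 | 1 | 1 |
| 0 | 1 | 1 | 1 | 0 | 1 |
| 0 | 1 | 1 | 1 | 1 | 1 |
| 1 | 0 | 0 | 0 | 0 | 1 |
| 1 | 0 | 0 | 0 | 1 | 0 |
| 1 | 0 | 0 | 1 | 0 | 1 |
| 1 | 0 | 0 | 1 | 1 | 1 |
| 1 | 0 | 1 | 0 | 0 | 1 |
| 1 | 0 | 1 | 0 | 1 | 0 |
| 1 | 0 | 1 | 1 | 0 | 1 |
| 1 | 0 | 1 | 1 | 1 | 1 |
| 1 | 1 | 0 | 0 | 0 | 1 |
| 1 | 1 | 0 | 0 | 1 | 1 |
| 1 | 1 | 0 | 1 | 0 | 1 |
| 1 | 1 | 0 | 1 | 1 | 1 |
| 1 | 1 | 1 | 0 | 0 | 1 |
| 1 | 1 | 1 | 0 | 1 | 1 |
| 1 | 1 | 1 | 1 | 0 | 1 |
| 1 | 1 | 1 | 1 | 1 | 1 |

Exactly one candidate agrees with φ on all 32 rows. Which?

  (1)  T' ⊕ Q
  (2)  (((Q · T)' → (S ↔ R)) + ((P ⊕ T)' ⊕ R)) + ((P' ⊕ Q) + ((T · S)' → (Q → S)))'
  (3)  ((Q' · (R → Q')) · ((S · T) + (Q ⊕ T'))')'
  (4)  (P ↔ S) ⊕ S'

(1) disagrees with φ on (0,0,0,1,1) (formula → 0, table → 1); rule it out.
(2) disagrees with φ on (0,0,0,0,1) (formula → 1, table → 0); rule it out.
(4) disagrees with φ on (0,0,0,0,0) (formula → 0, table → 1); rule it out.
(3) is the remaining candidate, and it agrees with φ on all 32 inputs.

3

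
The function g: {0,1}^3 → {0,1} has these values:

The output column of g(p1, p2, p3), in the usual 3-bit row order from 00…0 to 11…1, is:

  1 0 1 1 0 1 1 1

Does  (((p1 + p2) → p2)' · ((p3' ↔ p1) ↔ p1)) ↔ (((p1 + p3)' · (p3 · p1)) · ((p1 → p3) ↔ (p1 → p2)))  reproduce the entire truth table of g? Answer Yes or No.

Check the formula against g row by row:
  p1=0, p2=0, p3=0: formula gives 1, g = 1 ✓
  p1=0, p2=0, p3=1: formula gives 1, but g = 0 ✗
A single disagreement suffices: at (0,0,1) they differ, so the formula does not compute g.

No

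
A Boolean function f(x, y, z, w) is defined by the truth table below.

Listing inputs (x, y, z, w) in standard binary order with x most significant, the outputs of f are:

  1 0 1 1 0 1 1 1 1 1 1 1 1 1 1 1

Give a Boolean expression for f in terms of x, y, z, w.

f(x, y, z, w) = ¬((((¬x ∧ ¬y) ∧ ¬z) ∧ w) ∨ (((¬x ∧ y) ∧ ¬z) ∧ ¬w))

The 0-rows are (0,0,0,1), (0,1,0,0). Take each as a conjunction (¬x·¬y·¬z·w, ¬x·y·¬z·¬w), form their disjunction, and complement — that gives a formula that is 1 everywhere f is.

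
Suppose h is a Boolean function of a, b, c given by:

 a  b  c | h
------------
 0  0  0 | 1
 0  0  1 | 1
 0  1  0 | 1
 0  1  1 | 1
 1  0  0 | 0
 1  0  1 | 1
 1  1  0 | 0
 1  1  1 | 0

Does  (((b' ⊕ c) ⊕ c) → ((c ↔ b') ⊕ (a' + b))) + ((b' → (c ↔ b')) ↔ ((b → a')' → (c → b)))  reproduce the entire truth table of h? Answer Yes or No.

No

Evaluate (((b' ⊕ c) ⊕ c) → ((c ↔ b') ⊕ (a' + b))) + ((b' → (c ↔ b')) ↔ ((b → a')' → (c → b))) on each row and compare to h:
  a=0, b=0, c=0: formula gives 1, h = 1 ✓
  a=0, b=0, c=1: formula gives 1, h = 1 ✓
  a=0, b=1, c=0: formula gives 1, h = 1 ✓
  a=0, b=1, c=1: formula gives 1, h = 1 ✓
  a=1, b=0, c=0: formula gives 0, h = 0 ✓
  …
  a=1, b=1, c=0: formula gives 1, but h = 0 ✗
A single disagreement suffices: at (1,1,0) they differ, so the formula does not compute h.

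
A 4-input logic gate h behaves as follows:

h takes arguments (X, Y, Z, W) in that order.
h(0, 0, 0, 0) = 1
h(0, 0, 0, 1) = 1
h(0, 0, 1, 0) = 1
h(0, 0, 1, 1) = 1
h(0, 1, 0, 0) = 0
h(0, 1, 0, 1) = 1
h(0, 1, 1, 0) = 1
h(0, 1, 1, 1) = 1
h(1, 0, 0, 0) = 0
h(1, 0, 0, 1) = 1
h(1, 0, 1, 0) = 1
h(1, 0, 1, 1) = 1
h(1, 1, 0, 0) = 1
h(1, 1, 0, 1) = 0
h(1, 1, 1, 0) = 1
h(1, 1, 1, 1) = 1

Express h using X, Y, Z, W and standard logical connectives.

h is 0 on only 3 rows — (0,1,0,0), (1,0,0,0), (1,1,0,1). Writing each as a minterm (¬X·Y·¬Z·¬W, X·¬Y·¬Z·¬W, X·Y·¬Z·W) and OR-ing them characterizes exactly where h=0, so h is the negation of that disjunction.

h(X, Y, Z, W) = NOT (((((NOT X AND Y) AND NOT Z) AND NOT W) OR (((X AND NOT Y) AND NOT Z) AND NOT W)) OR (((X AND Y) AND NOT Z) AND W))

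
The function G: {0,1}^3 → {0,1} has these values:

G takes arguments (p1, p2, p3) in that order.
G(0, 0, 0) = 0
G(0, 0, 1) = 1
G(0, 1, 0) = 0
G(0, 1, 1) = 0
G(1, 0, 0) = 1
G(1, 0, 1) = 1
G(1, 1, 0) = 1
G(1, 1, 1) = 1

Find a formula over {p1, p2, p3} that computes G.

G(p1, p2, p3) = ¬((((¬p1 ∧ ¬p2) ∧ ¬p3) ∨ ((¬p1 ∧ p2) ∧ ¬p3)) ∨ ((¬p1 ∧ p2) ∧ p3))

The 0-rows are (0,0,0), (0,1,0), (0,1,1). Take each as a conjunction (¬p1·¬p2·¬p3, ¬p1·p2·¬p3, ¬p1·p2·p3), form their disjunction, and complement — that gives a formula that is 1 everywhere G is.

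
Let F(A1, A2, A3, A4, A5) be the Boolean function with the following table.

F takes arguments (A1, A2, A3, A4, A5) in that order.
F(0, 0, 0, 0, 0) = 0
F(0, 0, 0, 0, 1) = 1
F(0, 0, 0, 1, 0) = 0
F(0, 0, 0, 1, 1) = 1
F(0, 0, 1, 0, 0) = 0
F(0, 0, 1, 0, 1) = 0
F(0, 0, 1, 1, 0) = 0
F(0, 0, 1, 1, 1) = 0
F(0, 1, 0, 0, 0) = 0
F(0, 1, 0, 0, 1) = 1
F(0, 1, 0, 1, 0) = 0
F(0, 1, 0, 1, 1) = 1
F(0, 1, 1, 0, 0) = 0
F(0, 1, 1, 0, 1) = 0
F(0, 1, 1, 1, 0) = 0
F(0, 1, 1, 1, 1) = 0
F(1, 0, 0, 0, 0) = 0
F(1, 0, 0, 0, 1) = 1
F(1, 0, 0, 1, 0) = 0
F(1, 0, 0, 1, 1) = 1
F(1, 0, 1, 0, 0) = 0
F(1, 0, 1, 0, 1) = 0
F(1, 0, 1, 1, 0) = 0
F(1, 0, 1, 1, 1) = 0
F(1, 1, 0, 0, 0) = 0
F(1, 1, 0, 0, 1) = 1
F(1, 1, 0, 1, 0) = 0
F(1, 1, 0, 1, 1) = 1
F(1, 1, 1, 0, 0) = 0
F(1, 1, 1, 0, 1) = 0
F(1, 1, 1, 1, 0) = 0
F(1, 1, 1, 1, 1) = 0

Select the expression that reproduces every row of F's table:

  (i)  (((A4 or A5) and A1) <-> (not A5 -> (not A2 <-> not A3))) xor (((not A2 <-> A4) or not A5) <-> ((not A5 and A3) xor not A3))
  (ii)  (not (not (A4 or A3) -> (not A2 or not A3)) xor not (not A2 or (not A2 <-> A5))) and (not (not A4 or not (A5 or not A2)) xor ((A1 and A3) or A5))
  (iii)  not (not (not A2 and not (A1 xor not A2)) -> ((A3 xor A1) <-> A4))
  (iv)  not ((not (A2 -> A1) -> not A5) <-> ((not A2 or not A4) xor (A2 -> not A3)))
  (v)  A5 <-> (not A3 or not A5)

(i) disagrees with F on (0,0,0,0,0) (formula → 1, table → 0); rule it out.
(ii) disagrees with F on (0,0,0,0,1) (formula → 0, table → 1); rule it out.
(iii) disagrees with F on (0,0,0,0,1) (formula → 0, table → 1); rule it out.
(iv) disagrees with F on (0,0,0,0,0) (formula → 1, table → 0); rule it out.
(v) is the remaining candidate, and it agrees with F on all 32 inputs.

v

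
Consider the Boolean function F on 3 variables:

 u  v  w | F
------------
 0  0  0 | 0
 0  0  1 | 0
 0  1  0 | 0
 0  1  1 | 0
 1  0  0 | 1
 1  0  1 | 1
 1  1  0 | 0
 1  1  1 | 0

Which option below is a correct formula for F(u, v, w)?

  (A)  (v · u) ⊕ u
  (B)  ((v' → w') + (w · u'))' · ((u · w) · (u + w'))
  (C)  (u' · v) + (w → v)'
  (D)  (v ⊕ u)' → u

A

(B) disagrees with F on (1,0,0) (formula → 0, table → 1); rule it out.
(C) disagrees with F on (0,0,1) (formula → 1, table → 0); rule it out.
(D) disagrees with F on (0,1,0) (formula → 1, table → 0); rule it out.
(A) is the remaining candidate, and it agrees with F on all 8 inputs.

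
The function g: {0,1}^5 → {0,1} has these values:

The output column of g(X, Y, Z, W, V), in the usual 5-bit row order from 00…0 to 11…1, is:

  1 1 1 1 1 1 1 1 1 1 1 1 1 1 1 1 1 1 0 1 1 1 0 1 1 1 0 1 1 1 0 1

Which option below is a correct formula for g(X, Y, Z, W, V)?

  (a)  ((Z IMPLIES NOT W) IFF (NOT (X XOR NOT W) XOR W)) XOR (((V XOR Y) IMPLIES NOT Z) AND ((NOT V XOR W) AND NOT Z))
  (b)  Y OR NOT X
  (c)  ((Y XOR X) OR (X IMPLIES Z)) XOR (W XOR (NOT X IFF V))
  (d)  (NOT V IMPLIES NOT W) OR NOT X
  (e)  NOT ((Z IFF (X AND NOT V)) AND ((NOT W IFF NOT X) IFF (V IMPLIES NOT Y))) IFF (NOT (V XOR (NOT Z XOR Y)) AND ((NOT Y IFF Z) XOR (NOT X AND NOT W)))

(a) fails at (0,0,0,0,1): the formula yields 0, g is 1.
(b) fails at (1,0,0,0,0): the formula yields 0, g is 1.
(c) fails at (0,0,0,0,1): the formula yields 0, g is 1.
(e) fails at (0,0,0,0,1): the formula yields 0, g is 1.
Only (d) survives; checking it on all 32 rows confirms it matches g.

d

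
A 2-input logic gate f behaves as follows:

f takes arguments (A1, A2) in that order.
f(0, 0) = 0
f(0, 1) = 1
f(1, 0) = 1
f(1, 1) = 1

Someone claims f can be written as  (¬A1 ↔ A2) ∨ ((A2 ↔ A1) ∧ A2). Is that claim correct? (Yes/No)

Yes

Evaluate (¬A1 ↔ A2) ∨ ((A2 ↔ A1) ∧ A2) on each row and compare to f:
  A1=0, A2=0: formula gives 0, f = 0 ✓
  A1=0, A2=1: formula gives 1, f = 1 ✓
  A1=1, A2=0: formula gives 1, f = 1 ✓
  A1=1, A2=1: formula gives 1, f = 1 ✓
No disagreement on any input; they are logically equivalent.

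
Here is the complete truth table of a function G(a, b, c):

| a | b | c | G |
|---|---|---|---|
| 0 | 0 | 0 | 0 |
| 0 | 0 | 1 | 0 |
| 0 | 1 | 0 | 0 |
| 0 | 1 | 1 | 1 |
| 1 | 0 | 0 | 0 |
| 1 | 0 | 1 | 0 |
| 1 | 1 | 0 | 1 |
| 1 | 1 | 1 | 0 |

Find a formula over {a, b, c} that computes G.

G(a, b, c) = ((a' · b) · c) + ((a · b) · c')

Collect the rows where G=1 — (0,1,1), (1,1,0) — and write one minterm per row: ¬a·b·c, a·b·¬c. Their union (logical OR) reproduces the table exactly.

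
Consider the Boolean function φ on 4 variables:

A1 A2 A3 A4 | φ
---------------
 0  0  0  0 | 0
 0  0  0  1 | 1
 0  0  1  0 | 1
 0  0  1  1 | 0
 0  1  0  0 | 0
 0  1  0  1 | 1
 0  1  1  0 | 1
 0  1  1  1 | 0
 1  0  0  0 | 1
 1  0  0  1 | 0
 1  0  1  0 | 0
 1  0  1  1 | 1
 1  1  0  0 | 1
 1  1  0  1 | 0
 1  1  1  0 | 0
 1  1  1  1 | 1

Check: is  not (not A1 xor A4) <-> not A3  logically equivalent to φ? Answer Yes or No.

Yes

Check the formula against φ row by row:
  A1=0, A2=0, A3=0, A4=0: formula gives 0, φ = 0 ✓
  A1=0, A2=0, A3=0, A4=1: formula gives 1, φ = 1 ✓
  A1=0, A2=0, A3=1, A4=0: formula gives 1, φ = 1 ✓
  A1=0, A2=0, A3=1, A4=1: formula gives 0, φ = 0 ✓
  … (the remaining 12 rows also agree.)
All 16 rows match — the expression computes φ exactly.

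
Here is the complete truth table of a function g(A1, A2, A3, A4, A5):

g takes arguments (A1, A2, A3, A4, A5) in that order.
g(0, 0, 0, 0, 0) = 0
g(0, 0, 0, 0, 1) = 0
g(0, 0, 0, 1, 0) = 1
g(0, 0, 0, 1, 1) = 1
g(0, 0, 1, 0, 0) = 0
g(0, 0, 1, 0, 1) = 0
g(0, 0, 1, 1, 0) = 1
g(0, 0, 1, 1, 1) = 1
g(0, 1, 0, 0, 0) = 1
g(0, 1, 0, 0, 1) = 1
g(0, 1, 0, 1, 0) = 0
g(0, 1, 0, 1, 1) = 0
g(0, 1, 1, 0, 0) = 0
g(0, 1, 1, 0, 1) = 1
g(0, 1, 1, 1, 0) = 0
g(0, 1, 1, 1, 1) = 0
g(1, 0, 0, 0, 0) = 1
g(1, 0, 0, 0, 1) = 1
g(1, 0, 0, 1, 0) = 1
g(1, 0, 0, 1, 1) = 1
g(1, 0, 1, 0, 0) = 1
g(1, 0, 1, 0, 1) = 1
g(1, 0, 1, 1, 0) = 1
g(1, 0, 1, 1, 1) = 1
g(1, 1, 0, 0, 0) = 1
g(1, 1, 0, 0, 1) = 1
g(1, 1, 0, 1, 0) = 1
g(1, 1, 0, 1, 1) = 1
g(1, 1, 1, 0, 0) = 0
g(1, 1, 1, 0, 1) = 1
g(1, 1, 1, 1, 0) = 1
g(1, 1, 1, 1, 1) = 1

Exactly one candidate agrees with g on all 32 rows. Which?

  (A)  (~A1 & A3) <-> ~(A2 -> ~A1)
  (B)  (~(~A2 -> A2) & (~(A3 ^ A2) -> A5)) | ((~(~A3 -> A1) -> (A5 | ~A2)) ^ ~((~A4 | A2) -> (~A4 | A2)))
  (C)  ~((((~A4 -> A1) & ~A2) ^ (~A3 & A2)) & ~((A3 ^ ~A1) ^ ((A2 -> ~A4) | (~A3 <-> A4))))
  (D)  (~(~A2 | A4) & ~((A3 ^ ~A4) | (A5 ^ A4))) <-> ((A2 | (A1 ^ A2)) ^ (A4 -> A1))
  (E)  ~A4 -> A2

D

(A) disagrees with g on (0,0,0,0,0) (formula → 1, table → 0); rule it out.
(B) disagrees with g on (0,0,0,0,0) (formula → 1, table → 0); rule it out.
(C) disagrees with g on (0,0,0,0,0) (formula → 1, table → 0); rule it out.
(E) disagrees with g on (0,1,0,1,0) (formula → 1, table → 0); rule it out.
That leaves (D). Evaluating it on every row reproduces the table of g exactly.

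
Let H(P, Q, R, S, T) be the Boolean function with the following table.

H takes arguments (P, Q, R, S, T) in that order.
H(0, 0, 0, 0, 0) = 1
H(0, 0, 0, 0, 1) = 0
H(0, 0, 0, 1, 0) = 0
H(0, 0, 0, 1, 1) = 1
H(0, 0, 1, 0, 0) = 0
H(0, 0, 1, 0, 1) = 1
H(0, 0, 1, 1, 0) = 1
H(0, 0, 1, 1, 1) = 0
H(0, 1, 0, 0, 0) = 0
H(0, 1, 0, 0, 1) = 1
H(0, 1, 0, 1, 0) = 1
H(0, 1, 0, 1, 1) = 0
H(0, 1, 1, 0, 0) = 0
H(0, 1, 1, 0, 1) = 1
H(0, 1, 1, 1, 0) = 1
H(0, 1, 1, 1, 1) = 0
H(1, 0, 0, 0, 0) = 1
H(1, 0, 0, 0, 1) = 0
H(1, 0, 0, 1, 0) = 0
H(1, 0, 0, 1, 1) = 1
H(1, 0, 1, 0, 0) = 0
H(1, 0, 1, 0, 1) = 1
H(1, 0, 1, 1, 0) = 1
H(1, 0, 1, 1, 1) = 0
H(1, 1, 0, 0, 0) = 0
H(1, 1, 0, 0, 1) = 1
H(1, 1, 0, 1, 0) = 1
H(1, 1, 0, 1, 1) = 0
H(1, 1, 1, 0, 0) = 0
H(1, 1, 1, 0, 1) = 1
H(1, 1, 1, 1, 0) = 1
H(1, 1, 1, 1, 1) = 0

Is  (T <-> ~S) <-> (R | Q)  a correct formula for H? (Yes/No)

Check the formula against H row by row:
  P=0, Q=0, R=0, S=0, T=0: formula gives 1, H = 1 ✓
  P=0, Q=0, R=0, S=0, T=1: formula gives 0, H = 0 ✓
  P=0, Q=0, R=0, S=1, T=0: formula gives 0, H = 0 ✓
  P=0, Q=0, R=0, S=1, T=1: formula gives 1, H = 1 ✓
  …and likewise for the remaining 28 rows.
Every row agrees, so the formula is equivalent.

Yes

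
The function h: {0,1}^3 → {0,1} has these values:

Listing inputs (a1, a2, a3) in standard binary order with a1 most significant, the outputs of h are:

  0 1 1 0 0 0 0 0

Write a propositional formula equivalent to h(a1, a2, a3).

Collect the rows where h=1 — (0,0,1), (0,1,0) — and write one minterm per row: ¬a1·¬a2·a3, ¬a1·a2·¬a3. Their union (logical OR) reproduces the table exactly.

h(a1, a2, a3) = ((a1' · a2') · a3) + ((a1' · a2) · a3')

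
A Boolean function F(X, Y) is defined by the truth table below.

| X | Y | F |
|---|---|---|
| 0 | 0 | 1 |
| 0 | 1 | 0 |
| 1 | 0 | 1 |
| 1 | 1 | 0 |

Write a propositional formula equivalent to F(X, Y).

The output is the negation of Y.

F(X, Y) = ¬Y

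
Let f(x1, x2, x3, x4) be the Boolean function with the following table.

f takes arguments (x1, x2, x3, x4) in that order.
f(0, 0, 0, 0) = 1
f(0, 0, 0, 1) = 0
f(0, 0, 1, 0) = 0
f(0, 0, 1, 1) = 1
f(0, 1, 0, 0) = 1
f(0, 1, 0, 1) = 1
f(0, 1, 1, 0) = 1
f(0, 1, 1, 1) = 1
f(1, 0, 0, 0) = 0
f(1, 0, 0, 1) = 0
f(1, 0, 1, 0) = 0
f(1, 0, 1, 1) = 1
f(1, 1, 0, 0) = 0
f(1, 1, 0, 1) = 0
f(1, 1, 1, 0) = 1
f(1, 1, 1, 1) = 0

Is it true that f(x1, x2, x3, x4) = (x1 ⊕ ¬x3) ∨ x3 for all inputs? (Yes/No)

Check the formula against f row by row:
  x1=0, x2=0, x3=0, x4=0: formula gives 1, f = 1 ✓
  x1=0, x2=0, x3=0, x4=1: formula gives 1, but f = 0 ✗
A single disagreement suffices: at (0,0,0,1) they differ, so the formula does not compute f.

No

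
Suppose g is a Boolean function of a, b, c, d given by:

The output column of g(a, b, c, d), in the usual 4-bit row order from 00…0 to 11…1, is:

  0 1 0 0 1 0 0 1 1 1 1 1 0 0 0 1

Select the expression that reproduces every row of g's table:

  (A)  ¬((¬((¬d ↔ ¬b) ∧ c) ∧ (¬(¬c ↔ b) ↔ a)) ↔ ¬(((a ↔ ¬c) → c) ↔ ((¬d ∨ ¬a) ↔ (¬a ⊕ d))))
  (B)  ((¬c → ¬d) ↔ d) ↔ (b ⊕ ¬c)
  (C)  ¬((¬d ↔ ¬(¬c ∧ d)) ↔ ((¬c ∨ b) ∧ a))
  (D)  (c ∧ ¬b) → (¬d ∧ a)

(B) disagrees with g on (0,0,0,1) (formula → 0, table → 1); rule it out.
(C) disagrees with g on (0,0,0,0) (formula → 1, table → 0); rule it out.
(D) disagrees with g on (0,0,0,0) (formula → 1, table → 0); rule it out.
That leaves (A). Evaluating it on every row reproduces the table of g exactly.

A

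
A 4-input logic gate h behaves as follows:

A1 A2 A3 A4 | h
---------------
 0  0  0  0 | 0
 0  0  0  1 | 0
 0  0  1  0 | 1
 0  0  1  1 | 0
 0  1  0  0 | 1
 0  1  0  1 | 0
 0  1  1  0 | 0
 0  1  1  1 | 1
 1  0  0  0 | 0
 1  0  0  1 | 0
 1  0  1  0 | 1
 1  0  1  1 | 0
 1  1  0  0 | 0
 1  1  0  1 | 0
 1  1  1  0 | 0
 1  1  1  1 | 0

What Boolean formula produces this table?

Collect the rows where h=1 — (0,0,1,0), (0,1,0,0), (0,1,1,1), (1,0,1,0) — and write one minterm per row: ¬A1·¬A2·A3·¬A4, ¬A1·A2·¬A3·¬A4, ¬A1·A2·A3·A4, A1·¬A2·A3·¬A4. Their union (logical OR) reproduces the table exactly.

h(A1, A2, A3, A4) = (((((~A1 & ~A2) & A3) & ~A4) | (((~A1 & A2) & ~A3) & ~A4)) | (((~A1 & A2) & A3) & A4)) | (((A1 & ~A2) & A3) & ~A4)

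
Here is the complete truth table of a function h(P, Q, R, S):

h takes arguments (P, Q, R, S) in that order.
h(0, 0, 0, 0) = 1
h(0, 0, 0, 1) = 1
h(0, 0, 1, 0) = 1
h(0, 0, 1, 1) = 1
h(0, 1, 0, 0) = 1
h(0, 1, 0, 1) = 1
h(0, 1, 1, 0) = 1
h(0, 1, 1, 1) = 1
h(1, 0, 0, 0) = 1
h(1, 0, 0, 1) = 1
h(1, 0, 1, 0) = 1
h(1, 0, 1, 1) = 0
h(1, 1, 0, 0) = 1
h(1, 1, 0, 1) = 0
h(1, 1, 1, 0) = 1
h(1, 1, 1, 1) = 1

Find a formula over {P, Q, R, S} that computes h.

h(P, Q, R, S) = ~((((P & ~Q) & R) & S) | (((P & Q) & ~R) & S))

The 0-rows are (1,0,1,1), (1,1,0,1). Take each as a conjunction (P·¬Q·R·S, P·Q·¬R·S), form their disjunction, and complement — that gives a formula that is 1 everywhere h is.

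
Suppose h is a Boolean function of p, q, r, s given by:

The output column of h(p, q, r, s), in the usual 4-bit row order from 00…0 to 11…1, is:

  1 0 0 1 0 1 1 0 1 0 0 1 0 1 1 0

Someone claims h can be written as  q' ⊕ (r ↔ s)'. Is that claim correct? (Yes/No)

Yes

Check the formula against h row by row:
  p=0, q=0, r=0, s=0: formula gives 1, h = 1 ✓
  p=0, q=0, r=0, s=1: formula gives 0, h = 0 ✓
  p=0, q=0, r=1, s=0: formula gives 0, h = 0 ✓
  p=0, q=0, r=1, s=1: formula gives 1, h = 1 ✓
  …and likewise for the remaining 12 rows.
All 16 rows match — the expression computes h exactly.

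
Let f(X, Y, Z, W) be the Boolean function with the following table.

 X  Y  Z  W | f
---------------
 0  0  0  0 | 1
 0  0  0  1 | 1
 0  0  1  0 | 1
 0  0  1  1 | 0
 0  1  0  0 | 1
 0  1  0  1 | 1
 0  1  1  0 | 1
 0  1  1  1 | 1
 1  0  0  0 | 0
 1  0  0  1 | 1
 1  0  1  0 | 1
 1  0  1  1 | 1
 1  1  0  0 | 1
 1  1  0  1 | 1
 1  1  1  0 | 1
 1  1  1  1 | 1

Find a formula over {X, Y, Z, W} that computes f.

The 0-rows are (0,0,1,1), (1,0,0,0). Take each as a conjunction (¬X·¬Y·Z·W, X·¬Y·¬Z·¬W), form their disjunction, and complement — that gives a formula that is 1 everywhere f is.

f(X, Y, Z, W) = not ((((not X and not Y) and Z) and W) or (((X and not Y) and not Z) and not W))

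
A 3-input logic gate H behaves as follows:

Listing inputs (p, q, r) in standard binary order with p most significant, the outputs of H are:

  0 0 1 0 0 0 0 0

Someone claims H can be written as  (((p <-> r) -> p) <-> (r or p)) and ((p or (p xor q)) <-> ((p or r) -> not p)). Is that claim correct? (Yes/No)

No

Evaluate (((p <-> r) -> p) <-> (r or p)) and ((p or (p xor q)) <-> ((p or r) -> not p)) on each row and compare to H:
  p=0, q=0, r=0: formula gives 0, H = 0 ✓
  p=0, q=0, r=1: formula gives 0, H = 0 ✓
  p=0, q=1, r=0: formula gives 1, H = 1 ✓
  p=0, q=1, r=1: formula gives 1, but H = 0 ✗
A single disagreement suffices: at (0,1,1) they differ, so the formula does not compute H.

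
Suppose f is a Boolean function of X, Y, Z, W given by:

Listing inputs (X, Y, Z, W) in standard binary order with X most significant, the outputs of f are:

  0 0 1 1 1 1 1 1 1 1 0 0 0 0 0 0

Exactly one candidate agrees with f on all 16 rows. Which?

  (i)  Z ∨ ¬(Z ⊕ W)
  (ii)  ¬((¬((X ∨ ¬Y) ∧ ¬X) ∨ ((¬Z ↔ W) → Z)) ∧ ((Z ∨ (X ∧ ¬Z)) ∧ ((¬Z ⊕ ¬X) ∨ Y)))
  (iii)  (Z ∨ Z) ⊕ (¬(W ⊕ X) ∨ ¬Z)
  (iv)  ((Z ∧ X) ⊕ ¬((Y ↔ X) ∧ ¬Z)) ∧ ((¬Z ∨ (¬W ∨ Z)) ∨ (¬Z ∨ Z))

(i): at (0,0,0,0) it gives 1, but f = 0 — eliminated.
(ii): at (0,0,0,0) it gives 1, but f = 0 — eliminated.
(iii): at (0,0,0,0) it gives 1, but f = 0 — eliminated.
Only (iv) survives; checking it on all 16 rows confirms it matches f.

iv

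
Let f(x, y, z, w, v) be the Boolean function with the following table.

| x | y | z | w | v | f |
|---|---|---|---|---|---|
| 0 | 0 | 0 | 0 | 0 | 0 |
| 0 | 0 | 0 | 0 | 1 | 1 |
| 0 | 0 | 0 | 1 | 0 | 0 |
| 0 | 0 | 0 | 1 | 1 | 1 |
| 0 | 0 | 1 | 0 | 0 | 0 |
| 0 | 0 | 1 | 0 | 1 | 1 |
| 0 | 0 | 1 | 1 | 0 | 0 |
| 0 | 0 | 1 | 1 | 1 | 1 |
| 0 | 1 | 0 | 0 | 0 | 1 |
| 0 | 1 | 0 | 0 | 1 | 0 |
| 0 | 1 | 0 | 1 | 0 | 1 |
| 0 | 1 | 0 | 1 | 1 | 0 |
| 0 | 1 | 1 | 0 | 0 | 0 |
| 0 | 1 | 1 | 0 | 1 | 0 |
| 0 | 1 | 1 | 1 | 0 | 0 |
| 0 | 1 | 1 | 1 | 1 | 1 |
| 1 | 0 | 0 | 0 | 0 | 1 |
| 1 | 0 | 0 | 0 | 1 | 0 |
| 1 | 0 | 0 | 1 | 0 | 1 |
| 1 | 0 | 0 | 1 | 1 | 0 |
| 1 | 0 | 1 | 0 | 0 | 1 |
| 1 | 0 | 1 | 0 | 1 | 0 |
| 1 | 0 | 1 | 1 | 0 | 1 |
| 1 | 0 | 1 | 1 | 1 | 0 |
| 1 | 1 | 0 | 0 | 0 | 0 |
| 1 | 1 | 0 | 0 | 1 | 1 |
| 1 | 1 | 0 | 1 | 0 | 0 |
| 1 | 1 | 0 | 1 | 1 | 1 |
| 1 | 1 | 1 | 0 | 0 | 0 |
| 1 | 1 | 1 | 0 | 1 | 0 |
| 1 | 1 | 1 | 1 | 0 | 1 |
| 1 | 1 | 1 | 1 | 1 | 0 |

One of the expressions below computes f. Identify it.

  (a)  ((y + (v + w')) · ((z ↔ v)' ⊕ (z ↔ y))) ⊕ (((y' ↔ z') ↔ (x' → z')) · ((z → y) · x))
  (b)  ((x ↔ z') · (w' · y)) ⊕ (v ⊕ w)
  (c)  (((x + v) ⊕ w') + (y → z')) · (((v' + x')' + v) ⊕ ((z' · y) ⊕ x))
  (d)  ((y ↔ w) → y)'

(a) disagrees with f on (0,0,0,0,0) (formula → 1, table → 0); rule it out.
(b) disagrees with f on (0,0,0,1,0) (formula → 1, table → 0); rule it out.
(d) disagrees with f on (0,0,0,0,0) (formula → 1, table → 0); rule it out.
Only (c) survives; checking it on all 32 rows confirms it matches f.

c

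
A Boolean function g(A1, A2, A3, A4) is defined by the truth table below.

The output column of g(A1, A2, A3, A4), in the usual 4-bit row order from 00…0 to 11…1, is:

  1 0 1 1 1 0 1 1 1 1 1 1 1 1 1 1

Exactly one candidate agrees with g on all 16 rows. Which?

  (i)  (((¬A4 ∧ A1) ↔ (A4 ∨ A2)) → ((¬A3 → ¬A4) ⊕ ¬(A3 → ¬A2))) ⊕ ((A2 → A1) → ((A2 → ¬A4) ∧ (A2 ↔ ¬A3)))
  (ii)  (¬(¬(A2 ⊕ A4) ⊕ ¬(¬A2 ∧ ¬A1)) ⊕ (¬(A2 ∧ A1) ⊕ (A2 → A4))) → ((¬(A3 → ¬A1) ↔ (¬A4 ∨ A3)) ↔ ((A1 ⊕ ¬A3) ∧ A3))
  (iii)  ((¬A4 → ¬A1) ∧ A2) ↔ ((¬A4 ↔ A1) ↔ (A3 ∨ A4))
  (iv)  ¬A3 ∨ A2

ii

(i) disagrees with g on (0,0,0,1) (formula → 1, table → 0); rule it out.
(iii) disagrees with g on (0,0,0,0) (formula → 0, table → 1); rule it out.
(iv) disagrees with g on (0,0,0,1) (formula → 1, table → 0); rule it out.
That leaves (ii). Evaluating it on every row reproduces the table of g exactly.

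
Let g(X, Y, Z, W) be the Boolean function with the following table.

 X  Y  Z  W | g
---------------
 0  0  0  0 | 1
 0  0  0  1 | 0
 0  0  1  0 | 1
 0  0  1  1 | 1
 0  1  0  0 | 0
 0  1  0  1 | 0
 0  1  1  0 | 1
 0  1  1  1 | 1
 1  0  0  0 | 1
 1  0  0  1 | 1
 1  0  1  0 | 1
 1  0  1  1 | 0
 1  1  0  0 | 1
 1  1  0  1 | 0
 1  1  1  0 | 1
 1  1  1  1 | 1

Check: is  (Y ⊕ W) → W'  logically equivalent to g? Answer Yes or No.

No

Check the formula against g row by row:
  X=0, Y=0, Z=0, W=0: formula gives 1, g = 1 ✓
  X=0, Y=0, Z=0, W=1: formula gives 0, g = 0 ✓
  X=0, Y=0, Z=1, W=0: formula gives 1, g = 1 ✓
  X=0, Y=0, Z=1, W=1: formula gives 0, but g = 1 ✗
Row (0,0,1,1) is a counterexample, so the formula is not equivalent to g.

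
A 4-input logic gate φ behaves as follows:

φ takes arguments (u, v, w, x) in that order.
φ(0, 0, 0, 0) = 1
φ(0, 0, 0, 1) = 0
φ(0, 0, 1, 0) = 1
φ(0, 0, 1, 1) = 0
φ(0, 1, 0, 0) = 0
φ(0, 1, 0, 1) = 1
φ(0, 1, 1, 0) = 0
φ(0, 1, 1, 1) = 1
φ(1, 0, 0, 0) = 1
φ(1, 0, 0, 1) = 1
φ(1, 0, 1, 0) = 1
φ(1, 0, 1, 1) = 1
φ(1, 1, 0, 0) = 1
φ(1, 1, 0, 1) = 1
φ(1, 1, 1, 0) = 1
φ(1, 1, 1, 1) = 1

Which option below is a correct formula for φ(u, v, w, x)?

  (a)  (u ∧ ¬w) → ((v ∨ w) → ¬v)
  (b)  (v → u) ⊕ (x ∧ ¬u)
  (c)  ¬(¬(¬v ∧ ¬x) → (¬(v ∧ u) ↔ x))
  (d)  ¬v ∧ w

b

(a) disagrees with φ on (0,0,0,1) (formula → 1, table → 0); rule it out.
(c) disagrees with φ on (0,0,0,0) (formula → 0, table → 1); rule it out.
(d) disagrees with φ on (0,0,0,0) (formula → 0, table → 1); rule it out.
That leaves (b). Evaluating it on every row reproduces the table of φ exactly.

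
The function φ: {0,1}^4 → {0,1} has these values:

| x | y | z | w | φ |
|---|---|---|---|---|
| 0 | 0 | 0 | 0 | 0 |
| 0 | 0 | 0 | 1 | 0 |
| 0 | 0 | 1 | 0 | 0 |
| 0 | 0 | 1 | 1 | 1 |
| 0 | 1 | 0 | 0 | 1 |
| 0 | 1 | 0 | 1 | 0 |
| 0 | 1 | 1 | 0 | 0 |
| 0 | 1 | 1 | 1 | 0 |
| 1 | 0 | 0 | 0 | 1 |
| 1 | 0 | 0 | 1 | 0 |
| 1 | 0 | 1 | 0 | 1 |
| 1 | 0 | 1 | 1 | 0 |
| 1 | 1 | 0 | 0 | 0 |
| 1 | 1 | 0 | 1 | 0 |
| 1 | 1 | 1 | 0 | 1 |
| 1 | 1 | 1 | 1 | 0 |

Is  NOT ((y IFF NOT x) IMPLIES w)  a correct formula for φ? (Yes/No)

No

Test each input against both φ and the formula:
  x=0, y=0, z=0, w=0: formula gives 0, φ = 0 ✓
  x=0, y=0, z=0, w=1: formula gives 0, φ = 0 ✓
  x=0, y=0, z=1, w=0: formula gives 0, φ = 0 ✓
  x=0, y=0, z=1, w=1: formula gives 0, but φ = 1 ✗
Since they disagree at (0,0,1,1), the expression is not a correct formula for φ.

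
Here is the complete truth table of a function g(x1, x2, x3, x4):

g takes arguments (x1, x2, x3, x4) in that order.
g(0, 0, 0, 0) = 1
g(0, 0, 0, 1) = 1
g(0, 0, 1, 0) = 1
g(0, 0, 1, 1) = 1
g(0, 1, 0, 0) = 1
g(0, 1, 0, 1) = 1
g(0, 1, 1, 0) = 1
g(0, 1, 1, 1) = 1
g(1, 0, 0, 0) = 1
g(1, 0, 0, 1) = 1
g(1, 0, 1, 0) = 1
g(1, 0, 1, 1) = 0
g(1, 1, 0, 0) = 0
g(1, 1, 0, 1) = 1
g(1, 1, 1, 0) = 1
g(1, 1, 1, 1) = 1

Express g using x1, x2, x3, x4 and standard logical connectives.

The 0-rows are (1,0,1,1), (1,1,0,0). Take each as a conjunction (x1·¬x2·x3·x4, x1·x2·¬x3·¬x4), form their disjunction, and complement — that gives a formula that is 1 everywhere g is.

g(x1, x2, x3, x4) = ~((((x1 & ~x2) & x3) & x4) | (((x1 & x2) & ~x3) & ~x4))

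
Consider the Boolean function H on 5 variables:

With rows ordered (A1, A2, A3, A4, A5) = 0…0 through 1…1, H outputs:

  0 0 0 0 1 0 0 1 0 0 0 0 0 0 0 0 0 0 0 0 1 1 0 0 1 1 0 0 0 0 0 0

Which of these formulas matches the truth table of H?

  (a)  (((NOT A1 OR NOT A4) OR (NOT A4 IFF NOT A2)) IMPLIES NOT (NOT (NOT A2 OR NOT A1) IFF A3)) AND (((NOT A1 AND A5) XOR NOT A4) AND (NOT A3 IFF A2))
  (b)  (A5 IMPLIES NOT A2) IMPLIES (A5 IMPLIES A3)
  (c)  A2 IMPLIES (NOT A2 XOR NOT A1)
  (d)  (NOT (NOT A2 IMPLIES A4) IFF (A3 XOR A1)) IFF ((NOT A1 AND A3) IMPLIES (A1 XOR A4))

a

(b) fails at (0,0,0,0,0): the formula yields 1, H is 0.
(c) fails at (0,0,0,0,0): the formula yields 1, H is 0.
(d) fails at (0,0,0,1,0): the formula yields 1, H is 0.
That leaves (a). Evaluating it on every row reproduces the table of H exactly.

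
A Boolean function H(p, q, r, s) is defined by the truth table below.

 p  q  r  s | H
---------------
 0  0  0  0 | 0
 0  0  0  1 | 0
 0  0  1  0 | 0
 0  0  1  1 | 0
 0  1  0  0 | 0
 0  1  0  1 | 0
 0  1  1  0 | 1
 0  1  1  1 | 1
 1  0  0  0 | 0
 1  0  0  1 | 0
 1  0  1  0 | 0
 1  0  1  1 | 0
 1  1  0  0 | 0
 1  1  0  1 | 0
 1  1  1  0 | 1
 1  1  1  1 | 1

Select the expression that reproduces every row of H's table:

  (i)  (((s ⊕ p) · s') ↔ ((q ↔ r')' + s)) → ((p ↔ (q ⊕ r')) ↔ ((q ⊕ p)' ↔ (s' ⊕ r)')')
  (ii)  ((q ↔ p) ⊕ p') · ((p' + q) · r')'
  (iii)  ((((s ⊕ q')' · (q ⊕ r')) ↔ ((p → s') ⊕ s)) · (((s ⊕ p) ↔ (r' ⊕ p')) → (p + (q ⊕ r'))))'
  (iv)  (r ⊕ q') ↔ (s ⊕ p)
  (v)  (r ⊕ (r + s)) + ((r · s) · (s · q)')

(i) disagrees with H on (0,0,0,0) (formula → 1, table → 0); rule it out.
(iii) disagrees with H on (0,0,0,0) (formula → 1, table → 0); rule it out.
(iv) disagrees with H on (0,0,0,1) (formula → 1, table → 0); rule it out.
(v) disagrees with H on (0,0,0,1) (formula → 1, table → 0); rule it out.
(ii) is the remaining candidate, and it agrees with H on all 16 inputs.

ii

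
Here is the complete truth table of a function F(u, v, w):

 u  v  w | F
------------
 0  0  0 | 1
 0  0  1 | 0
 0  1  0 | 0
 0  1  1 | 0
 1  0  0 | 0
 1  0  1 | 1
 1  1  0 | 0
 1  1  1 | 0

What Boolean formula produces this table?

F(u, v, w) = ((¬u ∧ ¬v) ∧ ¬w) ∨ ((u ∧ ¬v) ∧ w)

The 1-rows are (0,0,0), (1,0,1). Each contributes one minterm — ¬u·¬v·¬w; u·¬v·w — and their disjunction is a sum-of-products form of F.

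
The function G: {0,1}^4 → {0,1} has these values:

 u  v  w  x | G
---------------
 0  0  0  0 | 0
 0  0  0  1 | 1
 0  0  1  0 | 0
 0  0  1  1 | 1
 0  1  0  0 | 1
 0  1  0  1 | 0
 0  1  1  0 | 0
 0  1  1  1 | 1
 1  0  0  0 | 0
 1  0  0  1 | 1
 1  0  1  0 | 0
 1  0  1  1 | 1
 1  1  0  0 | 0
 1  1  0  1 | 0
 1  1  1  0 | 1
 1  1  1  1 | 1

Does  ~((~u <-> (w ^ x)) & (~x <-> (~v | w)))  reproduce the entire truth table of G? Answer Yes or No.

Test each input against both G and the formula:
  u=0, v=0, w=0, x=0: formula gives 1, but G = 0 ✗
Row (0,0,0,0) is a counterexample, so the formula is not equivalent to G.

No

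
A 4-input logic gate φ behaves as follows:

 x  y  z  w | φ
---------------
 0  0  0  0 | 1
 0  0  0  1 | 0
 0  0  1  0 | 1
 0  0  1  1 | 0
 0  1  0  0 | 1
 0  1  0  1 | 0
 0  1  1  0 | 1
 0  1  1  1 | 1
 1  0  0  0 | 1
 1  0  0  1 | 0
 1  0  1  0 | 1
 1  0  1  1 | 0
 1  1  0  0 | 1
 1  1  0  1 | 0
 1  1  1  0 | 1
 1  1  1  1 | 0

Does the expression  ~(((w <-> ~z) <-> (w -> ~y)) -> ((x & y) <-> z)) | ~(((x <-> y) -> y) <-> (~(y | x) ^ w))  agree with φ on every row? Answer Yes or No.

Yes

Test each input against both φ and the formula:
  x=0, y=0, z=0, w=0: formula gives 1, φ = 1 ✓
  x=0, y=0, z=0, w=1: formula gives 0, φ = 0 ✓
  x=0, y=0, z=1, w=0: formula gives 1, φ = 1 ✓
  x=0, y=0, z=1, w=1: formula gives 0, φ = 0 ✓
  … (the remaining 12 rows also agree.)
All 16 rows match — the expression computes φ exactly.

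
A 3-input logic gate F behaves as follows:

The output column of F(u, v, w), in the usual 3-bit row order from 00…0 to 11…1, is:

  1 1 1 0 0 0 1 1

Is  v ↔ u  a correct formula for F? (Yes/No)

Check the formula against F row by row:
  u=0, v=0, w=0: formula gives 1, F = 1 ✓
  u=0, v=0, w=1: formula gives 1, F = 1 ✓
  u=0, v=1, w=0: formula gives 0, but F = 1 ✗
Since they disagree at (0,1,0), the expression is not a correct formula for F.

No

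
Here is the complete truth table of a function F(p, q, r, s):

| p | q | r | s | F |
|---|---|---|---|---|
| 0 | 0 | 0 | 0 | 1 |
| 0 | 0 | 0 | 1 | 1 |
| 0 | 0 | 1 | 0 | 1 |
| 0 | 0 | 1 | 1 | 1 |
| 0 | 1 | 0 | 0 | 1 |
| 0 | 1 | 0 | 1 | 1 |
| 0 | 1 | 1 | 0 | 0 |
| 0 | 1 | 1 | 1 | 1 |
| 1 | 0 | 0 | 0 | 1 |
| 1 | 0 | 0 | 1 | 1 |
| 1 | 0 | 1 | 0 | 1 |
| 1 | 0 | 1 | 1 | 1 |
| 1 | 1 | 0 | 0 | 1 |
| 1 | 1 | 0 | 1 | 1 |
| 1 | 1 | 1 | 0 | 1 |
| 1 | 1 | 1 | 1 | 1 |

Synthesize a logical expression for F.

F(p, q, r, s) = ¬(((¬p ∧ q) ∧ r) ∧ ¬s)

Only row (0,1,1,0) gives 0. So F is 1 everywhere except there — the complement of the minterm ¬p·q·r·¬s.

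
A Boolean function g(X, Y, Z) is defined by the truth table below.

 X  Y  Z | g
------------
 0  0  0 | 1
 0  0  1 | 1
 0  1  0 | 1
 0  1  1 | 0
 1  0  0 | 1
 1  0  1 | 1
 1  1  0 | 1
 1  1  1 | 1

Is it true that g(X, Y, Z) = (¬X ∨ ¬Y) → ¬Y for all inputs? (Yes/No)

Test each input against both g and the formula:
  X=0, Y=0, Z=0: formula gives 1, g = 1 ✓
  X=0, Y=0, Z=1: formula gives 1, g = 1 ✓
  X=0, Y=1, Z=0: formula gives 0, but g = 1 ✗
Since they disagree at (0,1,0), the expression is not a correct formula for g.

No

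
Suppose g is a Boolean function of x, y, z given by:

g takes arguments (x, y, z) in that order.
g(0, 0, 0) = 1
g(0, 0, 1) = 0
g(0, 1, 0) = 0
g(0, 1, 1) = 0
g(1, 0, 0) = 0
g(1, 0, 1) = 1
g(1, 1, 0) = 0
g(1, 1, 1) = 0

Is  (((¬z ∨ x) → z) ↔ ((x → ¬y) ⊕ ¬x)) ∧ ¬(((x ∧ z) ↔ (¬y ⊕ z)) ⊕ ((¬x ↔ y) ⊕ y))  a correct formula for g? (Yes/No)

No

Evaluate (((¬z ∨ x) → z) ↔ ((x → ¬y) ⊕ ¬x)) ∧ ¬(((x ∧ z) ↔ (¬y ⊕ z)) ⊕ ((¬x ↔ y) ⊕ y)) on each row and compare to g:
  x=0, y=0, z=0: formula gives 1, g = 1 ✓
  x=0, y=0, z=1: formula gives 0, g = 0 ✓
  x=0, y=1, z=0: formula gives 0, g = 0 ✓
  x=0, y=1, z=1: formula gives 0, g = 0 ✓
  x=1, y=0, z=0: formula gives 0, g = 0 ✓
  x=1, y=0, z=1: formula gives 0, but g = 1 ✗
A single disagreement suffices: at (1,0,1) they differ, so the formula does not compute g.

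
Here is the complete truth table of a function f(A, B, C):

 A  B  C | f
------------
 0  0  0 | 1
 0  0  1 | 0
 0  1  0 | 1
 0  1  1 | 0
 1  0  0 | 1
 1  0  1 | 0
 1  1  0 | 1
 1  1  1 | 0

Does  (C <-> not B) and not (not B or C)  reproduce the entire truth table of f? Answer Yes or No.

Test each input against both f and the formula:
  A=0, B=0, C=0: formula gives 0, but f = 1 ✗
Row (0,0,0) is a counterexample, so the formula is not equivalent to f.

No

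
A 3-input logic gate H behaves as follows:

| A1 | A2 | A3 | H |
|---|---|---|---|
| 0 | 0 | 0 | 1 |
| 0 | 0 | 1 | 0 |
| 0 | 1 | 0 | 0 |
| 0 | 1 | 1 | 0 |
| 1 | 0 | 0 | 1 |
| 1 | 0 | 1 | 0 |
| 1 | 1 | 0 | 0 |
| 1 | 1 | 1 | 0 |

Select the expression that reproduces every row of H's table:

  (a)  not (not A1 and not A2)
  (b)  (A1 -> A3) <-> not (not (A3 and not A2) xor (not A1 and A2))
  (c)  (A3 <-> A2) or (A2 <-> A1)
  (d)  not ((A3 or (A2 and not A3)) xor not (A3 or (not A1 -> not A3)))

d

(a) disagrees with H on (0,0,0) (formula → 0, table → 1); rule it out.
(b) disagrees with H on (0,0,0) (formula → 0, table → 1); rule it out.
(c) disagrees with H on (0,0,1) (formula → 1, table → 0); rule it out.
That leaves (d). Evaluating it on every row reproduces the table of H exactly.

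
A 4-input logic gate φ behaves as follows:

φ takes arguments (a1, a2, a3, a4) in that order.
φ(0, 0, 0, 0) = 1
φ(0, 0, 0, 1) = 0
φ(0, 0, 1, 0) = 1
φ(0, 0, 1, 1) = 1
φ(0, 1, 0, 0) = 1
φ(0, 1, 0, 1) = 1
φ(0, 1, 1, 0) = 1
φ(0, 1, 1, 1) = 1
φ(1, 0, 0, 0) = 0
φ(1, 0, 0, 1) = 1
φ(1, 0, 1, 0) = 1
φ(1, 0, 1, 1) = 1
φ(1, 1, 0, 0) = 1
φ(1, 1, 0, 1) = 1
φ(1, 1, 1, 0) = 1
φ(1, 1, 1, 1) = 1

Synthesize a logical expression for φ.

There are just 2 zero rows: (0,0,0,1), (1,0,0,0). Their minterms are ¬a1·¬a2·¬a3·a4, a1·¬a2·¬a3·¬a4; the OR of those covers precisely the 0-outputs, and negating it yields φ.

φ(a1, a2, a3, a4) = not ((((not a1 and not a2) and not a3) and a4) or (((a1 and not a2) and not a3) and not a4))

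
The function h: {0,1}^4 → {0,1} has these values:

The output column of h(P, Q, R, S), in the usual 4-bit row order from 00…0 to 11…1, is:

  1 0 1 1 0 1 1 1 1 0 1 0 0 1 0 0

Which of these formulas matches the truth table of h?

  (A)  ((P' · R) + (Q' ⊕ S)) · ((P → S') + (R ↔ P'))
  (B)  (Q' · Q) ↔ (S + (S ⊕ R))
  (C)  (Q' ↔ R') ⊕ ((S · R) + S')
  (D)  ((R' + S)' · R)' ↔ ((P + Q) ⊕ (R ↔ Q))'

A

(B) fails at (0,0,1,0): the formula yields 0, h is 1.
(C) fails at (0,0,0,0): the formula yields 0, h is 1.
(D) fails at (0,0,0,0): the formula yields 0, h is 1.
(A) is the remaining candidate, and it agrees with h on all 16 inputs.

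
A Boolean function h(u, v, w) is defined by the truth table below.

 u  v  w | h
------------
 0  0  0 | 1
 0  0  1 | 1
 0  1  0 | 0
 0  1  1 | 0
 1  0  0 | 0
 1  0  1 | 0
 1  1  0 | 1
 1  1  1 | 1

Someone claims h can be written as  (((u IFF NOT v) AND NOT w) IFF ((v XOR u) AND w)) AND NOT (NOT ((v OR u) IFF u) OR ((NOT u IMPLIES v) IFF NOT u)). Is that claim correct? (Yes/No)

Yes

Check the formula against h row by row:
  u=0, v=0, w=0: formula gives 1, h = 1 ✓
  u=0, v=0, w=1: formula gives 1, h = 1 ✓
  u=0, v=1, w=0: formula gives 0, h = 0 ✓
  u=0, v=1, w=1: formula gives 0, h = 0 ✓
  u=1, v=0, w=0: formula gives 0, h = 0 ✓
  …and likewise for the remaining 3 rows.
All 8 rows match — the expression computes h exactly.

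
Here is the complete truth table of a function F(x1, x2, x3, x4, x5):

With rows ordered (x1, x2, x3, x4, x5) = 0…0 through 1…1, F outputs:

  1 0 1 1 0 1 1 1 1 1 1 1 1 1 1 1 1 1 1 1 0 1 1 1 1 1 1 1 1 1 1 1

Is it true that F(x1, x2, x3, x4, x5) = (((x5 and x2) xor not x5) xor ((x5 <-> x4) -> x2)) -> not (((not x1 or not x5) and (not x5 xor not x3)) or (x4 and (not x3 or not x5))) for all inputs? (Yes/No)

Evaluate (((x5 and x2) xor not x5) xor ((x5 <-> x4) -> x2)) -> not (((not x1 or not x5) and (not x5 xor not x3)) or (x4 and (not x3 or not x5))) on each row and compare to F:
  x1=0, x2=0, x3=0, x4=0, x5=0: formula gives 1, F = 1 ✓
  x1=0, x2=0, x3=0, x4=0, x5=1: formula gives 0, F = 0 ✓
  x1=0, x2=0, x3=0, x4=1, x5=0: formula gives 1, F = 1 ✓
  x1=0, x2=0, x3=0, x4=1, x5=1: formula gives 1, F = 1 ✓
  …and likewise for the remaining 28 rows.
Every row agrees, so the formula is equivalent.

Yes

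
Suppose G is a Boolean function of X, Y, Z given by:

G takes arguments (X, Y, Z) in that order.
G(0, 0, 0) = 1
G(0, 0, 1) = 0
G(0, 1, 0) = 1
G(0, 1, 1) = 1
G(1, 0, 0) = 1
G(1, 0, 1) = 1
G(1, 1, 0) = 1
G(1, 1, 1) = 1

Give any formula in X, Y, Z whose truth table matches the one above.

G is 0 on exactly one input, (0,0,1), whose minterm is ¬X·¬Y·Z. So G is the negation of that single conjunction.

G(X, Y, Z) = ¬((¬X ∧ ¬Y) ∧ Z)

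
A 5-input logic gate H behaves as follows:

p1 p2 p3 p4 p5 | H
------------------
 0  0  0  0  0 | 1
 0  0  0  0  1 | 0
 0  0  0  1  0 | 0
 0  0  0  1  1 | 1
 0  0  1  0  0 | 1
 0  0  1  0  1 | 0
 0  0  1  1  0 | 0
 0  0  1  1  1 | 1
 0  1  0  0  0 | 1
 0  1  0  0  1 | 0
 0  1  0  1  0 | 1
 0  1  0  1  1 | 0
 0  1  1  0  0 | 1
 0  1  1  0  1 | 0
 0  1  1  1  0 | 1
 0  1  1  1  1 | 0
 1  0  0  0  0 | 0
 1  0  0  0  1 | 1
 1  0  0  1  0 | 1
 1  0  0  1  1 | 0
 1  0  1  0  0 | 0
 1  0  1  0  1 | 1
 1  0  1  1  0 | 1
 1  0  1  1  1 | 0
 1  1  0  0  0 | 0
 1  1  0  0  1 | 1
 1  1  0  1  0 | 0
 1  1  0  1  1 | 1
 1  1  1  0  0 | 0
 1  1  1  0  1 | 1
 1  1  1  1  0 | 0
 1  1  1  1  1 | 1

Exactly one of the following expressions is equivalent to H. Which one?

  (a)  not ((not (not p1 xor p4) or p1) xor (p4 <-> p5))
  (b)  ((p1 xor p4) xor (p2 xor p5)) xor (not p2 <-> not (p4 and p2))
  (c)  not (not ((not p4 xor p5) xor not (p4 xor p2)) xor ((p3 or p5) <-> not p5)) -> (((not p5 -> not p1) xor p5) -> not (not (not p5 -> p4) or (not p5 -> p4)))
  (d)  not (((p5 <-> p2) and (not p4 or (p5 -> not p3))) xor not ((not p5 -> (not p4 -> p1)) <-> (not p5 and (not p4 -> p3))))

(a) disagrees with H on (0,0,0,0,0) (formula → 0, table → 1); rule it out.
(c) disagrees with H on (0,0,0,0,1) (formula → 1, table → 0); rule it out.
(d) disagrees with H on (0,0,0,0,0) (formula → 0, table → 1); rule it out.
(b) is the remaining candidate, and it agrees with H on all 32 inputs.

b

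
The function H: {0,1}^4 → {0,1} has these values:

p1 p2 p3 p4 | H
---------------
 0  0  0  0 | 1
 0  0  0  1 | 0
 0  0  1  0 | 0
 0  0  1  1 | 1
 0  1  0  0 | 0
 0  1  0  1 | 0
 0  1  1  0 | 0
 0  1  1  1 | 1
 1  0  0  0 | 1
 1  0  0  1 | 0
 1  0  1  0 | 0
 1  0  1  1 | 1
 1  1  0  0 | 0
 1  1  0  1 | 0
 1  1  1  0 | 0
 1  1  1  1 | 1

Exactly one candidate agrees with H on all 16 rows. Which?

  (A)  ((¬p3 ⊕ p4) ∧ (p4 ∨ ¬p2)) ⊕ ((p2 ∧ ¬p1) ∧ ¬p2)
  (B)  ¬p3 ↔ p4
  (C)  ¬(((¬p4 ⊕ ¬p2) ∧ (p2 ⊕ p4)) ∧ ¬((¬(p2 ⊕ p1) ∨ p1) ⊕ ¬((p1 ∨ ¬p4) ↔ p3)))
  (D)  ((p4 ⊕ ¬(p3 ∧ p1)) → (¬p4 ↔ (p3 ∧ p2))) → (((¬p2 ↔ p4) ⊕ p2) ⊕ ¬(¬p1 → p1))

(B) fails at (0,0,0,0): the formula yields 0, H is 1.
(C) fails at (0,0,0,1): the formula yields 1, H is 0.
(D) fails at (0,0,1,0): the formula yields 1, H is 0.
That leaves (A). Evaluating it on every row reproduces the table of H exactly.

A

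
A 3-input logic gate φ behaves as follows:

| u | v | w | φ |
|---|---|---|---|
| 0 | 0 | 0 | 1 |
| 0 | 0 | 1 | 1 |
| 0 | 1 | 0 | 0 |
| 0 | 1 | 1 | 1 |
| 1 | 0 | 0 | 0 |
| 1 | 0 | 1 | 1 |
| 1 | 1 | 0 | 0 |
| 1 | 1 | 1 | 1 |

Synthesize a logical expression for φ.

There are just 3 zero rows: (0,1,0), (1,0,0), (1,1,0). Their minterms are ¬u·v·¬w, u·¬v·¬w, u·v·¬w; the OR of those covers precisely the 0-outputs, and negating it yields φ.

φ(u, v, w) = ~((((~u & v) & ~w) | ((u & ~v) & ~w)) | ((u & v) & ~w))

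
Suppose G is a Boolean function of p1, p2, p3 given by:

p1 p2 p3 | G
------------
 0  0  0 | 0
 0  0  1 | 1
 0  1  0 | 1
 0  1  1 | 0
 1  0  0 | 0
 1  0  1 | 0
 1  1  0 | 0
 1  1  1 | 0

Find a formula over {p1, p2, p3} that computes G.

Collect the rows where G=1 — (0,0,1), (0,1,0) — and write one minterm per row: ¬p1·¬p2·p3, ¬p1·p2·¬p3. Their union (logical OR) reproduces the table exactly.

G(p1, p2, p3) = ((~p1 & ~p2) & p3) | ((~p1 & p2) & ~p3)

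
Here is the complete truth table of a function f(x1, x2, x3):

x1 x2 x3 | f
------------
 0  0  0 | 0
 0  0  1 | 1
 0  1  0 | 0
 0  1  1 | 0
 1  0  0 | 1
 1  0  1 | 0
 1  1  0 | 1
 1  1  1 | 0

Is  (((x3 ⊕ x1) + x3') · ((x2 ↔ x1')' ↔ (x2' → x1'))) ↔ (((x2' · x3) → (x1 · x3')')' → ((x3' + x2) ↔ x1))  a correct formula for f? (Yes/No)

No

Evaluate (((x3 ⊕ x1) + x3') · ((x2 ↔ x1')' ↔ (x2' → x1'))) ↔ (((x2' · x3) → (x1 · x3')')' → ((x3' + x2) ↔ x1)) on each row and compare to f:
  x1=0, x2=0, x3=0: formula gives 1, but f = 0 ✗
A single disagreement suffices: at (0,0,0) they differ, so the formula does not compute f.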